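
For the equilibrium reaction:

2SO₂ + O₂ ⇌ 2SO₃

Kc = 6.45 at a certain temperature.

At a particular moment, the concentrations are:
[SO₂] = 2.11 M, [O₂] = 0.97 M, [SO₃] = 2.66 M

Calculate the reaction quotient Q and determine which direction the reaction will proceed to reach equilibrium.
Q = 1.638, Q < K, reaction proceeds forward (toward products)

Q = ([SO₃]^2) / ([SO₂]^2 × [O₂])
  = ((2.66)^2) / ((2.11)^2·(0.97)) = 7.0756/4.3185 = 1.638
Since Q = 1.638 < Kc = 6.45, the reaction proceeds forward (toward products) to reach equilibrium.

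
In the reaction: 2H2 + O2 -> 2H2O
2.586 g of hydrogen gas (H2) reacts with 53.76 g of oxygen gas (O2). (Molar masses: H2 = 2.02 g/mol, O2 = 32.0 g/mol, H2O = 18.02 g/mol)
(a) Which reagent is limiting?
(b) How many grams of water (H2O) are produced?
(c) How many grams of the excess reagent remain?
(a) H2, (b) 23.07 g, (c) 33.28 g

Moles of H2 = 2.586 g ÷ 2.02 g/mol = 1.2802 mol
Moles of O2 = 53.76 g ÷ 32.0 g/mol = 1.68 mol
Moles ÷ coefficient: H2: 1.2802/2 = 0.6401, O2: 1.68/1 = 1.68
(a) H2 has the smaller value, so H2 is the limiting reagent.
(b) Moles of H2O = 1.2802 mol H2 × (2/2) = 1.2802 mol; mass = 1.2802 mol × 18.02 g/mol = 23.07 g
(c) O2 consumed = 1.2802 × (1/2) = 0.640099 mol; remaining = 1.68 − 0.640099 = 1.0399 mol; mass = 1.0399 mol × 32.0 g/mol = 33.28 g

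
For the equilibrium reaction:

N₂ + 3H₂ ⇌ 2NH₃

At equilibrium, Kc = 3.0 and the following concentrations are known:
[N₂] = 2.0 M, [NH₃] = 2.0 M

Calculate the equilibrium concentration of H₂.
[H₂] = 0.8736 M

Kc = ([NH₃]^2) / ([N₂] × [H₂]^3) = 3.0
[H₂]^3 = (product terms)/(Kc · other reactant terms) = 4 / (3.0 · 2) = 0.66667
[H₂] = (0.66667)^(1/3) = 0.8736 M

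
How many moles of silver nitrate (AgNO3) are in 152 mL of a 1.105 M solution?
Moles = Molarity × Volume (L)
Moles = 1.105 M × 0.152 L = 0.168 mol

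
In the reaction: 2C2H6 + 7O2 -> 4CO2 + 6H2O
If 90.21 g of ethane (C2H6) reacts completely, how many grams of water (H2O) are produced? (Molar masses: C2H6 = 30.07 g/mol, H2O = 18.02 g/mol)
Moles of C2H6 = 90.21 g ÷ 30.07 g/mol = 3 mol
Mole ratio: 6 mol H2O / 2 mol C2H6
Moles of H2O = 3 × (6/2) = 9 mol
Mass of H2O = 9 mol × 18.02 g/mol = 162.2 g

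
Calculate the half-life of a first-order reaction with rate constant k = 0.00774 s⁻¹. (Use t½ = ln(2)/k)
89.55 s

t½ = ln(2)/k = 0.6931/0.00774 = 89.55 s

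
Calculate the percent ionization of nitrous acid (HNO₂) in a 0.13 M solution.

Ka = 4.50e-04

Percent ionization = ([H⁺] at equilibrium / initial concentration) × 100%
Percent ionization = 5.71%

Let x = [H⁺]. Ka = x²/(C - x) ⇒ x² + (4.50e-04)x - (4.50e-04)(0.13) = 0. x = 7.4268e-03. Percent = (7.4268e-03/0.13) × 100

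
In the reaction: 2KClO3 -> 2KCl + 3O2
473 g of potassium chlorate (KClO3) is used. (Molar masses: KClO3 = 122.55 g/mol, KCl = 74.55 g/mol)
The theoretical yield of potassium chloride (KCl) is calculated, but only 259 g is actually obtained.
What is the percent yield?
Moles of KClO3 = 473 g ÷ 122.55 g/mol = 3.85965 mol
Mole ratio: 2 mol KCl / 2 mol KClO3
Moles of KCl = 3.85965 × (2/2) = 3.85965 mol
Theoretical yield = 3.85965 mol × 74.55 g/mol = 287.74 g
Actual yield = 259 g
Percent yield = (259 / 287.74) × 100% = 90.0%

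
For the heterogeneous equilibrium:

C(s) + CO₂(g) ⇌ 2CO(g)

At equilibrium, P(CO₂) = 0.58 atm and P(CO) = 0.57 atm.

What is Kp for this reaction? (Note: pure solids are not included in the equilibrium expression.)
K_p = 0.560

Solid C is excluded.
Kp = P(CO)²/P(CO₂) = (0.57)²/0.58 = 0.3249/0.58 = 0.560.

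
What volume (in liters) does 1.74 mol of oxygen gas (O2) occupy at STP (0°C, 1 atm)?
At STP, 1 mol of gas occupies 22.4 L
Volume = 1.74 mol × 22.4 L/mol = 38.98 L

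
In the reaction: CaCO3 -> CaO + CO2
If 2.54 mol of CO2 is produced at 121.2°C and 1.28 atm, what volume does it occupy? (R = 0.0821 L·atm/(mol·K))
T = 121.2°C + 273.15 = 394.35 K
V = nRT/P = (2.54 × 0.0821 × 394.35) / 1.28
V = 64.25 L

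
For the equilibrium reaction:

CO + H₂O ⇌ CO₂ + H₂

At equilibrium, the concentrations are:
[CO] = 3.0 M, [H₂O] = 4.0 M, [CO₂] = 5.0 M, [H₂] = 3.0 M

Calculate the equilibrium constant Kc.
K_c = 1.2500

Kc = ([CO₂] × [H₂]) / ([CO] × [H₂O])
   = ((5.0)·(3.0)) / ((3.0)·(4.0))
   = 15 / 12 = 1.2500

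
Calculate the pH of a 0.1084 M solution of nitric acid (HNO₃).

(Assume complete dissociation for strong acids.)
pH = 0.96

[H⁺] = 0.1084 M for strong acid. pH = -log[H⁺] = -log(0.1084)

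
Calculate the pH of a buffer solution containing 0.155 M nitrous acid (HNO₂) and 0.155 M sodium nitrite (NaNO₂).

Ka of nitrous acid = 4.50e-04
pH = 3.35

pKa = -log(4.50e-04) = 3.35. pH = pKa + log([A⁻]/[HA]) = 3.35 + log(0.155/0.155)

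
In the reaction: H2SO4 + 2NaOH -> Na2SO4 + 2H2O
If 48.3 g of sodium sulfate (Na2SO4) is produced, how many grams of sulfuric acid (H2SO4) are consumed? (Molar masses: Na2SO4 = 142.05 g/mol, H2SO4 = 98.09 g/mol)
Moles of Na2SO4 = 48.3 g ÷ 142.05 g/mol = 0.340021 mol
Mole ratio: 1 mol H2SO4 / 1 mol Na2SO4
Moles of H2SO4 = 0.340021 × (1/1) = 0.340021 mol
Mass of H2SO4 = 0.340021 mol × 98.09 g/mol = 33.35 g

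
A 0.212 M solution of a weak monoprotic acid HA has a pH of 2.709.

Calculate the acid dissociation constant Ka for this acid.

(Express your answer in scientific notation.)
K_a = 1.82e-05

[H⁺] = 10^(−pH) = 10^(−2.709) = 1.954e-03 M. For HA ⇌ H⁺ + A⁻, Ka = x²/(C − x) = (1.954e-03)²/(0.212 − 1.954e-03) = 1.82e-05.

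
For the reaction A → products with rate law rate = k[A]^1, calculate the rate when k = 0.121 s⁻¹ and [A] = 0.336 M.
0.04066 M/s

rate = k·[A]^1 = 0.121·(0.336)^1 = 0.121·0.336 = 0.04066 M/s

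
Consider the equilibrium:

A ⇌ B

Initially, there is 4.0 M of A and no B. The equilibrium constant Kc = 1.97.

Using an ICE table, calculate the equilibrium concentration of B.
[B] = 2.653 M

ICE: [A] = 4.0 − x, [B] = x.
Kc = x/(4.0 − x) = 1.97 ⇒ x = 1.97·4.0/(1 + 1.97) = 7.88/2.97 = 2.653.
[B] = x = 2.653 M.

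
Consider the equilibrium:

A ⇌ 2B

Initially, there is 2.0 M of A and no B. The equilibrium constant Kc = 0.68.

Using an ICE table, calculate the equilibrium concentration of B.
[B] = 1.009 M

ICE: [A] = 2.0 − x, [B] = 2x.
Kc = (2x)²/(2.0 − x) = 0.68 ⇒ 4x² + 0.68x − 1.36 = 0.
x = (−0.68 + √(0.68² + 4·4·1.36))/(2·4) = (−0.68 + √22.222)/8 = 0.50426.
[B] = 2x = 1.009 M.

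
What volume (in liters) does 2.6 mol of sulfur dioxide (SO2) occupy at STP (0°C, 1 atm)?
At STP, 1 mol of gas occupies 22.4 L
Volume = 2.6 mol × 22.4 L/mol = 58.24 L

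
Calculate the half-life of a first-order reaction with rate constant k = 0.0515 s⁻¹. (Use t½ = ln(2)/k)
13.46 s

t½ = ln(2)/k = 0.6931/0.0515 = 13.46 s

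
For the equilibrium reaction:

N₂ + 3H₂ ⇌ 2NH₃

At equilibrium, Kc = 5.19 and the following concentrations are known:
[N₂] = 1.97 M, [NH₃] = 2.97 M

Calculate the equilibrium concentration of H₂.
[H₂] = 0.9520 M

Kc = ([NH₃]^2) / ([N₂] × [H₂]^3) = 5.19
[H₂]^3 = (product terms)/(Kc · other reactant terms) = 8.8209 / (5.19 · 1.97) = 0.86274
[H₂] = (0.86274)^(1/3) = 0.9520 M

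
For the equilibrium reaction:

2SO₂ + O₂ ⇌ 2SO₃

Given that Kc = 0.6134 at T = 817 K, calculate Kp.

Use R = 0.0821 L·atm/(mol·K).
K_p = 0.0091

Δn = (moles gaseous products) − (moles gaseous reactants) = -1
T = 817 K; RT = 0.0821 × 817 = 67.0757
Kp = Kc·(RT)^Δn = 0.6134 × (67.0757)^-1 = 0.6134 × 0.0149085 = 0.0091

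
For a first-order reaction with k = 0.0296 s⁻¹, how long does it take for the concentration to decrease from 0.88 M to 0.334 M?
32.73 s

From ln[A] = ln[A]₀ - k·t: t = ln([A]₀/[A])/k = ln(0.88/0.334)/0.0296 = ln(2.6347)/0.0296 = 0.9688/0.0296 = 32.73 s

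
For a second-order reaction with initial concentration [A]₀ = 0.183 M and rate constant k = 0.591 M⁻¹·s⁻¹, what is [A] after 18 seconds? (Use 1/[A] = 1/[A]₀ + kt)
0.0621 M

1/[A] = 1/[A]₀ + k·t = 1/0.183 + (0.591)·(18) = 5.4645 + 10.6380 = 16.1025
[A] = 1/16.1025 = 0.0621 M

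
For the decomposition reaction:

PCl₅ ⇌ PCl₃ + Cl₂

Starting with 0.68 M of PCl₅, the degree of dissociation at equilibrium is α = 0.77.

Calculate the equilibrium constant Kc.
K_c = 1.7529

x = α·[A]₀ = 0.77 × 0.68 = 0.5236 M dissociated.
At eq: [PCl₅] = 0.68 − 0.5236 = 0.1564 M; [PCl₃] = [Cl₂] = x = 0.5236 M.
Kc = [PCl₃][Cl₂]/[PCl₅] = (0.5236)²/0.1564 = 1.753.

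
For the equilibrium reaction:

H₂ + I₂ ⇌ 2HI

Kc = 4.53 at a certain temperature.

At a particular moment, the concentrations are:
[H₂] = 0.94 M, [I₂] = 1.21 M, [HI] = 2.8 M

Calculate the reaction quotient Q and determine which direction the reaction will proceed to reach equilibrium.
Q = 6.893, Q > K, reaction proceeds reverse (toward reactants)

Q = ([HI]^2) / ([H₂] × [I₂])
  = ((2.8)^2) / ((0.94)·(1.21)) = 7.84/1.1374 = 6.893
Since Q = 6.893 > Kc = 4.53, the reaction proceeds reverse (toward reactants) to reach equilibrium.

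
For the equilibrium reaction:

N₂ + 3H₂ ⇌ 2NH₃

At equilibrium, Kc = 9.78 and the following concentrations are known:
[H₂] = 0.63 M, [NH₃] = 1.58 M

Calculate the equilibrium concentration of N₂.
[N₂] = 1.0208 M

Kc = ([NH₃]^2) / ([N₂] × [H₂]^3) = 9.78
[N₂]^1 = (product terms)/(Kc · other reactant terms) = 2.4964 / (9.78 · 0.25005) = 1.0208
[N₂] = 1.0208 M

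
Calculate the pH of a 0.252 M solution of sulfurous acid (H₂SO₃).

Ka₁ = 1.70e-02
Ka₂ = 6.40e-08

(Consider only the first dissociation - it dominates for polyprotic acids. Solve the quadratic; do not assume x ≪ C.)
pH = 1.24

x² + Ka₁·x − Ka₁·C = 0 with Ka₁ = 1.70e-02, C = 0.252.
x = (−Ka₁ + √(Ka₁² + 4·Ka₁·C))/2 = 5.7502e-02 M, so pH = 1.24.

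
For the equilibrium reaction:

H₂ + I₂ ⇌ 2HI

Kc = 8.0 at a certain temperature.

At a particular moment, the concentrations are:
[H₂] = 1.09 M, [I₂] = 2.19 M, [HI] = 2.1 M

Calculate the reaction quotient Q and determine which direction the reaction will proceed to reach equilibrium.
Q = 1.847, Q < K, reaction proceeds forward (toward products)

Q = ([HI]^2) / ([H₂] × [I₂])
  = ((2.1)^2) / ((1.09)·(2.19)) = 4.41/2.3871 = 1.847
Since Q = 1.847 < Kc = 8.0, the reaction proceeds forward (toward products) to reach equilibrium.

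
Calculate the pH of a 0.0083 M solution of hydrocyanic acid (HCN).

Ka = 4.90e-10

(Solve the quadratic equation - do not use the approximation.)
pH = 5.70

x² + Ka×x - Ka×C = 0. Using quadratic formula: [H⁺] = 2.0164e-06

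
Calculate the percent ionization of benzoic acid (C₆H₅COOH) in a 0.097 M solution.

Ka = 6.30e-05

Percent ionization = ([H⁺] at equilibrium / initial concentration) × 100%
Percent ionization = 2.52%

Let x = [H⁺]. Ka = x²/(C - x) ⇒ x² + (6.30e-05)x - (6.30e-05)(0.097) = 0. x = 2.4407e-03. Percent = (2.4407e-03/0.097) × 100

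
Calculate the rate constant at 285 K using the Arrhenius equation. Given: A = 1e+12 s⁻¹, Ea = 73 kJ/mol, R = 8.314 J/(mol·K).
4.17e-02 s⁻¹

k = A·exp(-Ea/(R·T)) = 1e+12·exp(-73000/(8.314·285)) = 1e+12·exp(-30.8083) = 1e+12·4.1698e-14 = 4.17e-02 s⁻¹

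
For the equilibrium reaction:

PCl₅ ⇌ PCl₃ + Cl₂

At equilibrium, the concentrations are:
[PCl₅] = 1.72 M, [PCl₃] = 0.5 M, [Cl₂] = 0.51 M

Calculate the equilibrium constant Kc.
K_c = 0.1483

Kc = ([PCl₃] × [Cl₂]) / ([PCl₅])
   = ((0.5)·(0.51)) / ((1.72))
   = 0.255 / 1.72 = 0.1483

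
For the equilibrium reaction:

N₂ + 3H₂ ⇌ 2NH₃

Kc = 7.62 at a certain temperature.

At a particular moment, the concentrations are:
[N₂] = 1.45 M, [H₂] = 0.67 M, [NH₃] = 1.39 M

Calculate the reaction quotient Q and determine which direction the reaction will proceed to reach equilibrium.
Q = 4.430, Q < K, reaction proceeds forward (toward products)

Q = ([NH₃]^2) / ([N₂] × [H₂]^3)
  = ((1.39)^2) / ((1.45)·(0.67)^3) = 1.9321/0.43611 = 4.43
Since Q = 4.43 < Kc = 7.62, the reaction proceeds forward (toward products) to reach equilibrium.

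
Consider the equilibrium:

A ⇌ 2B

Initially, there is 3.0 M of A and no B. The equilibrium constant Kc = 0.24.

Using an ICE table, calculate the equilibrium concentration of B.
[B] = 0.791 M

ICE: [A] = 3.0 − x, [B] = 2x.
Kc = (2x)²/(3.0 − x) = 0.24 ⇒ 4x² + 0.24x − 0.72 = 0.
x = (−0.24 + √(0.24² + 4·4·0.72))/(2·4) = (−0.24 + √11.578)/8 = 0.39532.
[B] = 2x = 0.791 M.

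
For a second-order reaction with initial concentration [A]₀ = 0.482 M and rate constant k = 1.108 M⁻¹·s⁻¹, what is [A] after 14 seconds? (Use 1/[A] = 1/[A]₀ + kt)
0.0569 M

1/[A] = 1/[A]₀ + k·t = 1/0.482 + (1.108)·(14) = 2.0747 + 15.5120 = 17.5867
[A] = 1/17.5867 = 0.0569 M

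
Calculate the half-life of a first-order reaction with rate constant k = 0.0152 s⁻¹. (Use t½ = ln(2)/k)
45.60 s

t½ = ln(2)/k = 0.6931/0.0152 = 45.60 s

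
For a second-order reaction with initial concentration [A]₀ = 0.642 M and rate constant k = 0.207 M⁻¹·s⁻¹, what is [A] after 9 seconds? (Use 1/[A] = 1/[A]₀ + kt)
0.2923 M

1/[A] = 1/[A]₀ + k·t = 1/0.642 + (0.207)·(9) = 1.5576 + 1.8630 = 3.4206
[A] = 1/3.4206 = 0.2923 M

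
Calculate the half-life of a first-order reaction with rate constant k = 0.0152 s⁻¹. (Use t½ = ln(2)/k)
45.60 s

t½ = ln(2)/k = 0.6931/0.0152 = 45.60 s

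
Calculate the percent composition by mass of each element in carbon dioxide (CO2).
C: 27.29%, O: 72.71%

Molar mass of CO2 = 44.01 g/mol
% C = (1 × 12.01) / 44.01 × 100% = 12.01 / 44.01 × 100% = 27.29%
% O = (2 × 16.0) / 44.01 × 100% = 32 / 44.01 × 100% = 72.71%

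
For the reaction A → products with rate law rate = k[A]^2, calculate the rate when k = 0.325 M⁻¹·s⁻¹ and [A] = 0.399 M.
0.05174 M/s

rate = k·[A]^2 = 0.325·(0.399)^2 = 0.325·0.159201 = 0.05174 M/s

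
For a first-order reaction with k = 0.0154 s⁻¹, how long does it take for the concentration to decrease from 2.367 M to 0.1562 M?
176.51 s

From ln[A] = ln[A]₀ - k·t: t = ln([A]₀/[A])/k = ln(2.367/0.1562)/0.0154 = ln(15.1536)/0.0154 = 2.7182/0.0154 = 176.51 s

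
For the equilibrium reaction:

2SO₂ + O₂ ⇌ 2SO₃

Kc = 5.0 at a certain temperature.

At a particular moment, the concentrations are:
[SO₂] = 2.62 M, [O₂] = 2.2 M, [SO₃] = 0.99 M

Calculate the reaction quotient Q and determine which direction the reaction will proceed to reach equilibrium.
Q = 0.065, Q < K, reaction proceeds forward (toward products)

Q = ([SO₃]^2) / ([SO₂]^2 × [O₂])
  = ((0.99)^2) / ((2.62)^2·(2.2)) = 0.9801/15.102 = 0.0649
Since Q = 0.0649 < Kc = 5.0, the reaction proceeds forward (toward products) to reach equilibrium.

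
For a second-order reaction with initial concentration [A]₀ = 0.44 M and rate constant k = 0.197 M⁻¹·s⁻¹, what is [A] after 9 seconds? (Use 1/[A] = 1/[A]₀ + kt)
0.2472 M

1/[A] = 1/[A]₀ + k·t = 1/0.44 + (0.197)·(9) = 2.2727 + 1.7730 = 4.0457
[A] = 1/4.0457 = 0.2472 M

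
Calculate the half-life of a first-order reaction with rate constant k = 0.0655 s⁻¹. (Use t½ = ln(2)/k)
10.58 s

t½ = ln(2)/k = 0.6931/0.0655 = 10.58 s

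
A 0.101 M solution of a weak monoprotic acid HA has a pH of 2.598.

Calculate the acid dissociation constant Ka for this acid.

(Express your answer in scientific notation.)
K_a = 6.47e-05

[H⁺] = 10^(−pH) = 10^(−2.598) = 2.523e-03 M. For HA ⇌ H⁺ + A⁻, Ka = x²/(C − x) = (2.523e-03)²/(0.101 − 2.523e-03) = 6.47e-05.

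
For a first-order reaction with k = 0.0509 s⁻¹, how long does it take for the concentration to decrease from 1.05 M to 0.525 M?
13.62 s

From ln[A] = ln[A]₀ - k·t: t = ln([A]₀/[A])/k = ln(1.05/0.525)/0.0509 = ln(2.0000)/0.0509 = 0.6931/0.0509 = 13.62 s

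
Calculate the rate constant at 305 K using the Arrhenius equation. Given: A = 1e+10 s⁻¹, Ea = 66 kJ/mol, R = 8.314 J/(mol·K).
4.97e-02 s⁻¹

k = A·exp(-Ea/(R·T)) = 1e+10·exp(-66000/(8.314·305)) = 1e+10·exp(-26.0276) = 1e+10·4.9700e-12 = 4.97e-02 s⁻¹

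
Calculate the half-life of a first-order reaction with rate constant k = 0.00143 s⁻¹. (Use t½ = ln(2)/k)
484.72 s

t½ = ln(2)/k = 0.6931/0.00143 = 484.72 s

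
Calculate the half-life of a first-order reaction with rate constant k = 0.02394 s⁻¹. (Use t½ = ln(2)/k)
28.95 s

t½ = ln(2)/k = 0.6931/0.02394 = 28.95 s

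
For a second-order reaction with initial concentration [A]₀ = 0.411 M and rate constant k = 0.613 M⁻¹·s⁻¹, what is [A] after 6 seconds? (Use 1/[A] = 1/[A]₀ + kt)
0.1636 M

1/[A] = 1/[A]₀ + k·t = 1/0.411 + (0.613)·(6) = 2.4331 + 3.6780 = 6.1111
[A] = 1/6.1111 = 0.1636 M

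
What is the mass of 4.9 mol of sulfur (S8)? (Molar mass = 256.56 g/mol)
Mass = 4.9 mol × 256.56 g/mol = 1257 g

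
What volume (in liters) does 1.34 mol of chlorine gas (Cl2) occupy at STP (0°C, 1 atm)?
At STP, 1 mol of gas occupies 22.4 L
Volume = 1.34 mol × 22.4 L/mol = 30.02 L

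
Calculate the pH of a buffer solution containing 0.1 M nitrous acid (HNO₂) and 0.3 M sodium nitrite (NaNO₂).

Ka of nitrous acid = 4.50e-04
pH = 3.82

pKa = -log(4.50e-04) = 3.35. pH = pKa + log([A⁻]/[HA]) = 3.35 + log(0.3/0.1)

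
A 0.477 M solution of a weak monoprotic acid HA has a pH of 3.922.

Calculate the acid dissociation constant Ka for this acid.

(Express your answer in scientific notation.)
K_a = 3.00e-08

[H⁺] = 10^(−pH) = 10^(−3.922) = 1.197e-04 M. For HA ⇌ H⁺ + A⁻, Ka = x²/(C − x) = (1.197e-04)²/(0.477 − 1.197e-04) = 3.00e-08.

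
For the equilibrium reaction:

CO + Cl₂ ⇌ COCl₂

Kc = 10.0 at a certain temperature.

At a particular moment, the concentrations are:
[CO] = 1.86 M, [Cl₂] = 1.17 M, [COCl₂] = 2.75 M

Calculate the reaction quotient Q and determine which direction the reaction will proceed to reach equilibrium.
Q = 1.264, Q < K, reaction proceeds forward (toward products)

Q = ([COCl₂]) / ([CO] × [Cl₂])
  = ((2.75)) / ((1.86)·(1.17)) = 2.75/2.1762 = 1.264
Since Q = 1.264 < Kc = 10.0, the reaction proceeds forward (toward products) to reach equilibrium.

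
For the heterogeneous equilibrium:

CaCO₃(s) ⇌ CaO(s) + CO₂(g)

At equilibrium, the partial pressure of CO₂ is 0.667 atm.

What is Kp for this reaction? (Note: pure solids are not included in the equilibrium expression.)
K_p = 0.667

Solids (CaCO₃, CaO) have activity 1 and are excluded.
Kp = P(CO₂) = 0.667.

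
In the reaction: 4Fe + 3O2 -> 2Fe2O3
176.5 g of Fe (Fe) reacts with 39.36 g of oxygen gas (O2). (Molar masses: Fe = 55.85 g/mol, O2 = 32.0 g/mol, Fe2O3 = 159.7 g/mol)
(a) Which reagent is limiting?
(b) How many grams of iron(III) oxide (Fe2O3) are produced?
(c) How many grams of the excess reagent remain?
(a) O2, (b) 131 g, (c) 84.91 g

Moles of Fe = 176.5 g ÷ 55.85 g/mol = 3.16025 mol
Moles of O2 = 39.36 g ÷ 32.0 g/mol = 1.23 mol
Moles ÷ coefficient: Fe: 3.16025/4 = 0.7901, O2: 1.23/3 = 0.41
(a) O2 has the smaller value, so O2 is the limiting reagent.
(b) Moles of Fe2O3 = 1.23 mol O2 × (2/3) = 0.82 mol; mass = 0.82 mol × 159.7 g/mol = 131 g
(c) Fe consumed = 1.23 × (4/3) = 1.64 mol; remaining = 3.16025 − 1.64 = 1.52025 mol; mass = 1.52025 mol × 55.85 g/mol = 84.91 g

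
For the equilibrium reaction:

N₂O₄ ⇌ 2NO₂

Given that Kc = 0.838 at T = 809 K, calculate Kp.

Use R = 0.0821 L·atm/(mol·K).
K_p = 55.6590

Δn = (moles gaseous products) − (moles gaseous reactants) = 1
T = 809 K; RT = 0.0821 × 809 = 66.4189
Kp = Kc·(RT)^Δn = 0.838 × (66.4189)^1 = 0.838 × 66.4189 = 55.6590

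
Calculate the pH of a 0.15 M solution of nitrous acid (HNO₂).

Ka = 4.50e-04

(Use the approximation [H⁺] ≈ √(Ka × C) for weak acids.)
pH = 2.09

[H⁺] = √(Ka × C) = √(4.50e-04 × 0.15) = 8.2158e-03. pH = -log(8.2158e-03)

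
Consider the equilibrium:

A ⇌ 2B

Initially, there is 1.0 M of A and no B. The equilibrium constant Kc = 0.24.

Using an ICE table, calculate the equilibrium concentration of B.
[B] = 0.434 M

ICE: [A] = 1.0 − x, [B] = 2x.
Kc = (2x)²/(1.0 − x) = 0.24 ⇒ 4x² + 0.24x − 0.24 = 0.
x = (−0.24 + √(0.24² + 4·4·0.24))/(2·4) = (−0.24 + √3.8976)/8 = 0.21678.
[B] = 2x = 0.434 M.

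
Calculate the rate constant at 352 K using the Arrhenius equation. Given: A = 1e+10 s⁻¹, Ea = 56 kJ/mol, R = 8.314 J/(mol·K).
4.89e+01 s⁻¹

k = A·exp(-Ea/(R·T)) = 1e+10·exp(-56000/(8.314·352)) = 1e+10·exp(-19.1353) = 1e+10·4.8938e-09 = 4.89e+01 s⁻¹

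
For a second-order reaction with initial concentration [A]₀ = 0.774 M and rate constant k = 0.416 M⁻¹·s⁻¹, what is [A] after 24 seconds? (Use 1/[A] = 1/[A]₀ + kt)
0.0887 M

1/[A] = 1/[A]₀ + k·t = 1/0.774 + (0.416)·(24) = 1.2920 + 9.9840 = 11.2760
[A] = 1/11.2760 = 0.0887 M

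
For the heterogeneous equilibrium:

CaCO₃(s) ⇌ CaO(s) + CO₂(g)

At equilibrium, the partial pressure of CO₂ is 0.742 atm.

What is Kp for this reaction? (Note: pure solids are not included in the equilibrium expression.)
K_p = 0.742

Solids (CaCO₃, CaO) have activity 1 and are excluded.
Kp = P(CO₂) = 0.742.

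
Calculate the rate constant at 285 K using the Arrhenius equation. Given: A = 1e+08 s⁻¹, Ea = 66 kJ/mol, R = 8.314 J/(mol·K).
8.00e-05 s⁻¹

k = A·exp(-Ea/(R·T)) = 1e+08·exp(-66000/(8.314·285)) = 1e+08·exp(-27.8541) = 1e+08·8.0006e-13 = 8.00e-05 s⁻¹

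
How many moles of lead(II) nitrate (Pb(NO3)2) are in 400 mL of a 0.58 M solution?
Moles = Molarity × Volume (L)
Moles = 0.58 M × 0.4 L = 0.232 mol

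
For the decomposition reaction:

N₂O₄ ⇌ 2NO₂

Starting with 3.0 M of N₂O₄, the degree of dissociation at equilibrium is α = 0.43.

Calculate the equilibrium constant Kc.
K_c = 3.8926

x = α·[A]₀ = 0.43 × 3.0 = 1.29 M dissociated.
At eq: [N₂O₄] = 3.0 − 1.29 = 1.71 M; [NO₂] = 2x = 2.58 M.
Kc = [NO₂]²/[N₂O₄] = (2.58)²/1.71 = 3.893.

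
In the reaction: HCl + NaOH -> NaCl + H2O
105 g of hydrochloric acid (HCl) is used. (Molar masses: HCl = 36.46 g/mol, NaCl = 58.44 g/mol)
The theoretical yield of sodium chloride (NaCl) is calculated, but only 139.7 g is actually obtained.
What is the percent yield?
Moles of HCl = 105 g ÷ 36.46 g/mol = 2.87987 mol
Mole ratio: 1 mol NaCl / 1 mol HCl
Moles of NaCl = 2.87987 × (1/1) = 2.87987 mol
Theoretical yield = 2.87987 mol × 58.44 g/mol = 168.3 g
Actual yield = 139.7 g
Percent yield = (139.7 / 168.3) × 100% = 83.0%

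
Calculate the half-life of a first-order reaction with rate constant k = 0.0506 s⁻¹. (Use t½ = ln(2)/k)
13.70 s

t½ = ln(2)/k = 0.6931/0.0506 = 13.70 s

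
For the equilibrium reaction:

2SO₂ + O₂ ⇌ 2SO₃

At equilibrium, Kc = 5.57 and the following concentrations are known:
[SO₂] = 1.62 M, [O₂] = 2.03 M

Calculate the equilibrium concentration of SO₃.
[SO₃] = 5.4474 M

Kc = ([SO₃]^2) / ([SO₂]^2 × [O₂]) = 5.57
[SO₃]^2 = Kc · (reactant terms)/(other product terms) = 5.57 · 5.3275 / 1 = 29.674
[SO₃] = (29.674)^(1/2) = 5.4474 M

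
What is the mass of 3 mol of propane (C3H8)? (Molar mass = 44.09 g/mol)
Mass = 3 mol × 44.09 g/mol = 132.3 g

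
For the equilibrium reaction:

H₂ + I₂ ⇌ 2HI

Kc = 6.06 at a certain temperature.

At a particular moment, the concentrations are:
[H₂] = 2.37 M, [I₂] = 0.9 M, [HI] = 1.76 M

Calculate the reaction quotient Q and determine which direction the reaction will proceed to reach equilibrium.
Q = 1.452, Q < K, reaction proceeds forward (toward products)

Q = ([HI]^2) / ([H₂] × [I₂])
  = ((1.76)^2) / ((2.37)·(0.9)) = 3.0976/2.133 = 1.452
Since Q = 1.452 < Kc = 6.06, the reaction proceeds forward (toward products) to reach equilibrium.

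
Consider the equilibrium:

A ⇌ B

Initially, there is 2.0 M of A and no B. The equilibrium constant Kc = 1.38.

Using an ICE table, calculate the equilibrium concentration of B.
[B] = 1.160 M

ICE: [A] = 2.0 − x, [B] = x.
Kc = x/(2.0 − x) = 1.38 ⇒ x = 1.38·2.0/(1 + 1.38) = 2.76/2.38 = 1.16.
[B] = x = 1.160 M.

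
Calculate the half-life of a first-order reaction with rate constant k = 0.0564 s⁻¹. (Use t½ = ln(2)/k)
12.29 s

t½ = ln(2)/k = 0.6931/0.0564 = 12.29 s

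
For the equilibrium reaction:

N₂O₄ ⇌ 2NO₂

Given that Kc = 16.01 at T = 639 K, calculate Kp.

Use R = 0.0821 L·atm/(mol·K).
K_p = 839.9150

Δn = (moles gaseous products) − (moles gaseous reactants) = 1
T = 639 K; RT = 0.0821 × 639 = 52.4619
Kp = Kc·(RT)^Δn = 16.01 × (52.4619)^1 = 16.01 × 52.4619 = 839.9150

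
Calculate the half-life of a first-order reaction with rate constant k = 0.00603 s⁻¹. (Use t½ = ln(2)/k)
114.95 s

t½ = ln(2)/k = 0.6931/0.00603 = 114.95 s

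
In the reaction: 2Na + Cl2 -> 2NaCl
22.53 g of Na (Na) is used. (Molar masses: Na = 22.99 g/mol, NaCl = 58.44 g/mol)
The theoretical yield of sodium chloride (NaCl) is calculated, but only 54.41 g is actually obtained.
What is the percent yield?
Moles of Na = 22.53 g ÷ 22.99 g/mol = 0.979991 mol
Mole ratio: 2 mol NaCl / 2 mol Na
Moles of NaCl = 0.979991 × (2/2) = 0.979991 mol
Theoretical yield = 0.979991 mol × 58.44 g/mol = 57.271 g
Actual yield = 54.41 g
Percent yield = (54.41 / 57.271) × 100% = 95.0%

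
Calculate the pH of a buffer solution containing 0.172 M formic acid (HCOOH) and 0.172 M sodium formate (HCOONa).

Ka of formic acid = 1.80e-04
pH = 3.74

pKa = -log(1.80e-04) = 3.74. pH = pKa + log([A⁻]/[HA]) = 3.74 + log(0.172/0.172)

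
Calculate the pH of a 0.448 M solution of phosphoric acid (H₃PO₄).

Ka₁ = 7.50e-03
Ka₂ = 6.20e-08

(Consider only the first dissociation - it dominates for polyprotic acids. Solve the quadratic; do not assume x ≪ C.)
pH = 1.26

x² + Ka₁·x − Ka₁·C = 0 with Ka₁ = 7.50e-03, C = 0.448.
x = (−Ka₁ + √(Ka₁² + 4·Ka₁·C))/2 = 5.4337e-02 M, so pH = 1.26.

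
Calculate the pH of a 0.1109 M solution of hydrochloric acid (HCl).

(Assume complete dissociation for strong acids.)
pH = 0.96

[H⁺] = 0.1109 M for strong acid. pH = -log[H⁺] = -log(0.1109)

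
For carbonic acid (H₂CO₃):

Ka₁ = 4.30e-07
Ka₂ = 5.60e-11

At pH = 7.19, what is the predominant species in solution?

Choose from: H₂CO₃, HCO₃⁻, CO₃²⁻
HCO₃⁻

pKa1 = 6.37, pKa2 = 10.25. Each pKa is the crossover between adjacent species; pH = 7.19 lies in the region where HCO₃⁻ predominates.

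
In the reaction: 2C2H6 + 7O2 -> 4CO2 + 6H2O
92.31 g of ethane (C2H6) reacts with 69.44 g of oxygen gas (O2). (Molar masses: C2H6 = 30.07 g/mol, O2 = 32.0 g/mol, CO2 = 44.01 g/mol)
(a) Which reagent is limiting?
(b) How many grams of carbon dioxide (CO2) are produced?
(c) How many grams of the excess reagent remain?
(a) O2, (b) 54.57 g, (c) 73.67 g

Moles of C2H6 = 92.31 g ÷ 30.07 g/mol = 3.06984 mol
Moles of O2 = 69.44 g ÷ 32.0 g/mol = 2.17 mol
Moles ÷ coefficient: C2H6: 3.06984/2 = 1.535, O2: 2.17/7 = 0.31
(a) O2 has the smaller value, so O2 is the limiting reagent.
(b) Moles of CO2 = 2.17 mol O2 × (4/7) = 1.24 mol; mass = 1.24 mol × 44.01 g/mol = 54.57 g
(c) C2H6 consumed = 2.17 × (2/7) = 0.62 mol; remaining = 3.06984 − 0.62 = 2.44984 mol; mass = 2.44984 mol × 30.07 g/mol = 73.67 g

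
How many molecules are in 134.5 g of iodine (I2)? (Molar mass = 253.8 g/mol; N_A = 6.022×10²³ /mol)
Moles = 134.5 g ÷ 253.8 g/mol = 0.529945 mol
Molecules = 0.529945 mol × 6.022×10²³ /mol = 3.191e+23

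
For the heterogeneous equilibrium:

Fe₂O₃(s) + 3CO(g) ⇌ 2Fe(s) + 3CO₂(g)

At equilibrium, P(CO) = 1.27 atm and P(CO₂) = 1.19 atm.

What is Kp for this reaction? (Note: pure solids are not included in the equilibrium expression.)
K_p = 0.823

Solids (Fe₂O₃, Fe) are excluded.
Kp = P(CO₂)³/P(CO)³ = (1.19)³/(1.27)³ = 1.685/2.048 = 0.823.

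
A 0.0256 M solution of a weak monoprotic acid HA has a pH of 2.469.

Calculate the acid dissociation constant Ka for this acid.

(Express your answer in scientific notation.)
K_a = 5.19e-04

[H⁺] = 10^(−pH) = 10^(−2.469) = 3.396e-03 M. For HA ⇌ H⁺ + A⁻, Ka = x²/(C − x) = (3.396e-03)²/(0.0256 − 3.396e-03) = 5.19e-04.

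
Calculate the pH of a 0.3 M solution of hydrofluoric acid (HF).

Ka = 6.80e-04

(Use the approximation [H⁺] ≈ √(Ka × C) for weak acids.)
pH = 1.85

[H⁺] = √(Ka × C) = √(6.80e-04 × 0.3) = 1.4283e-02. pH = -log(1.4283e-02)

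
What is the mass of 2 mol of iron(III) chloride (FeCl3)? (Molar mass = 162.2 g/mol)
Mass = 2 mol × 162.2 g/mol = 324.4 g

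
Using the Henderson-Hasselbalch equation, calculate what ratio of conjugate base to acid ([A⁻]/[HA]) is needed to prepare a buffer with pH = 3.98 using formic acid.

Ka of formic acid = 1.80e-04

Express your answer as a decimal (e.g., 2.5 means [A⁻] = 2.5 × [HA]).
[A⁻]/[HA] = 1.719

pKa = −log(1.80e-04) = 3.7447. pH = pKa + log([A⁻]/[HA]). 3.98 = 3.7447 + log(ratio). log(ratio) = 3.98 − 3.7447 = 0.2353. ratio = 10^(0.2353) = 1.719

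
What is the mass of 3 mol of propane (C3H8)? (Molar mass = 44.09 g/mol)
Mass = 3 mol × 44.09 g/mol = 132.3 g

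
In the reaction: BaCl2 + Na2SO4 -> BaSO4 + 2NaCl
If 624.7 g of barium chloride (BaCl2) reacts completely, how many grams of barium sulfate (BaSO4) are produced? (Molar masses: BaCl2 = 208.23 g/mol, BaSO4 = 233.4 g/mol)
Moles of BaCl2 = 624.7 g ÷ 208.23 g/mol = 3.00005 mol
Mole ratio: 1 mol BaSO4 / 1 mol BaCl2
Moles of BaSO4 = 3.00005 × (1/1) = 3.00005 mol
Mass of BaSO4 = 3.00005 mol × 233.4 g/mol = 700.2 g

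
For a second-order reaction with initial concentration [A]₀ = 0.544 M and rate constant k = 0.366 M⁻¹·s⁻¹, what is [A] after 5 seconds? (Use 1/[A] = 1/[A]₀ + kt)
0.2726 M

1/[A] = 1/[A]₀ + k·t = 1/0.544 + (0.366)·(5) = 1.8382 + 1.8300 = 3.6682
[A] = 1/3.6682 = 0.2726 M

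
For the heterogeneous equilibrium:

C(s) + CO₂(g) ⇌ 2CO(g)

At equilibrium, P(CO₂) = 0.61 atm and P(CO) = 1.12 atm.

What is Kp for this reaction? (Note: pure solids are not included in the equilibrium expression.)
K_p = 2.056

Solid C is excluded.
Kp = P(CO)²/P(CO₂) = (1.12)²/0.61 = 1.254/0.61 = 2.056.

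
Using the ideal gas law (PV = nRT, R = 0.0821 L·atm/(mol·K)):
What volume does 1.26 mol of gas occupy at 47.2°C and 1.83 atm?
T = 47.2°C + 273.15 = 320.35 K
V = nRT/P = (1.26 × 0.0821 × 320.35) / 1.83
V = 18.11 L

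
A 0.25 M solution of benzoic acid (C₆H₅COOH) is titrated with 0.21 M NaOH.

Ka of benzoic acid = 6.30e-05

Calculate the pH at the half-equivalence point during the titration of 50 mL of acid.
pH = pKa = 4.20

At the half-equivalence point, [HA] = [A⁻], so by Henderson–Hasselbalch pH = pKa + log(1) = pKa.
pKa = −log(6.30e-05) = 4.20.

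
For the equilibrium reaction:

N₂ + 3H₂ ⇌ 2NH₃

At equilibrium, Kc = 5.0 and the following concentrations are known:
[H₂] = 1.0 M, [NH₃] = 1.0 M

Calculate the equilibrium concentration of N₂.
[N₂] = 0.2000 M

Kc = ([NH₃]^2) / ([N₂] × [H₂]^3) = 5.0
[N₂]^1 = (product terms)/(Kc · other reactant terms) = 1 / (5.0 · 1) = 0.2
[N₂] = 0.2000 M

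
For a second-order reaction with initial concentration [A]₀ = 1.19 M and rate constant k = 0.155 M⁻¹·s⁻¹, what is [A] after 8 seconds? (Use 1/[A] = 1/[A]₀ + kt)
0.4807 M

1/[A] = 1/[A]₀ + k·t = 1/1.19 + (0.155)·(8) = 0.8403 + 1.2400 = 2.0803
[A] = 1/2.0803 = 0.4807 M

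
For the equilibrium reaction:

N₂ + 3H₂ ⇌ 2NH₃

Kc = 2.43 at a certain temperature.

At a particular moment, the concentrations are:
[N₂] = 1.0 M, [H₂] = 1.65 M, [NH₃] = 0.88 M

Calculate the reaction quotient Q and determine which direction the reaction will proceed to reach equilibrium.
Q = 0.172, Q < K, reaction proceeds forward (toward products)

Q = ([NH₃]^2) / ([N₂] × [H₂]^3)
  = ((0.88)^2) / ((1.0)·(1.65)^3) = 0.7744/4.4921 = 0.1724
Since Q = 0.1724 < Kc = 2.43, the reaction proceeds forward (toward products) to reach equilibrium.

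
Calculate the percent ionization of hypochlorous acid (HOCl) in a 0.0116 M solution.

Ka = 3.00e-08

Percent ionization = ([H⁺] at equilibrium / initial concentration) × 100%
Percent ionization = 0.161%

Let x = [H⁺]. Ka = x²/(C - x) ⇒ x² + (3.00e-08)x - (3.00e-08)(0.0116) = 0. x = 1.8640e-05. Percent = (1.8640e-05/0.0116) × 100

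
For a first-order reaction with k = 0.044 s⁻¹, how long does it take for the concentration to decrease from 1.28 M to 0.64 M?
15.75 s

From ln[A] = ln[A]₀ - k·t: t = ln([A]₀/[A])/k = ln(1.28/0.64)/0.044 = ln(2.0000)/0.044 = 0.6931/0.044 = 15.75 s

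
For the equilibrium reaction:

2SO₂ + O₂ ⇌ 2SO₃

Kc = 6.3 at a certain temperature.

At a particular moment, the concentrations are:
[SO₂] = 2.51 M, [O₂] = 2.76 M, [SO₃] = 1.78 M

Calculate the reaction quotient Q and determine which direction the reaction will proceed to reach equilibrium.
Q = 0.182, Q < K, reaction proceeds forward (toward products)

Q = ([SO₃]^2) / ([SO₂]^2 × [O₂])
  = ((1.78)^2) / ((2.51)^2·(2.76)) = 3.1684/17.388 = 0.1822
Since Q = 0.1822 < Kc = 6.3, the reaction proceeds forward (toward products) to reach equilibrium.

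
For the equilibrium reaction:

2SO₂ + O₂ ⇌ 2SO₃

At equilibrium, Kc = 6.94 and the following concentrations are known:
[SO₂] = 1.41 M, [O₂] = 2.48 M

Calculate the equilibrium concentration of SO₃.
[SO₃] = 5.8496 M

Kc = ([SO₃]^2) / ([SO₂]^2 × [O₂]) = 6.94
[SO₃]^2 = Kc · (reactant terms)/(other product terms) = 6.94 · 4.9305 / 1 = 34.218
[SO₃] = (34.218)^(1/2) = 5.8496 M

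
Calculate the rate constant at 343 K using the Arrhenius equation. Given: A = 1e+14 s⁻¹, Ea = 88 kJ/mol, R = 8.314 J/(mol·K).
3.96e+00 s⁻¹

k = A·exp(-Ea/(R·T)) = 1e+14·exp(-88000/(8.314·343)) = 1e+14·exp(-30.8588) = 1e+14·3.9647e-14 = 3.96e+00 s⁻¹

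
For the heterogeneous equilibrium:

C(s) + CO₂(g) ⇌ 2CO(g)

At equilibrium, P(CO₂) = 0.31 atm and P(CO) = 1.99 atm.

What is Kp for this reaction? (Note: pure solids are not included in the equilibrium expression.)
K_p = 12.775

Solid C is excluded.
Kp = P(CO)²/P(CO₂) = (1.99)²/0.31 = 3.96/0.31 = 12.775.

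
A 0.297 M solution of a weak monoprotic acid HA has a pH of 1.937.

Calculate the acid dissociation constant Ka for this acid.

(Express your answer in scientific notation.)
K_a = 4.68e-04

[H⁺] = 10^(−pH) = 10^(−1.937) = 1.156e-02 M. For HA ⇌ H⁺ + A⁻, Ka = x²/(C − x) = (1.156e-02)²/(0.297 − 1.156e-02) = 4.68e-04.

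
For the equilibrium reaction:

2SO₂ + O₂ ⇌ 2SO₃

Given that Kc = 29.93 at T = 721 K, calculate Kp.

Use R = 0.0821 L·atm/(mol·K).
K_p = 0.5056

Δn = (moles gaseous products) − (moles gaseous reactants) = -1
T = 721 K; RT = 0.0821 × 721 = 59.1941
Kp = Kc·(RT)^Δn = 29.93 × (59.1941)^-1 = 29.93 × 0.0168936 = 0.5056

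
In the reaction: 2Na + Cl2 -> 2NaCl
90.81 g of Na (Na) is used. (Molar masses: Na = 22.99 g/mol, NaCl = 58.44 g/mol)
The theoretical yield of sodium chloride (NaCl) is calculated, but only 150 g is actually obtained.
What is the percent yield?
Moles of Na = 90.81 g ÷ 22.99 g/mol = 3.94998 mol
Mole ratio: 2 mol NaCl / 2 mol Na
Moles of NaCl = 3.94998 × (2/2) = 3.94998 mol
Theoretical yield = 3.94998 mol × 58.44 g/mol = 230.84 g
Actual yield = 150 g
Percent yield = (150 / 230.84) × 100% = 65.0%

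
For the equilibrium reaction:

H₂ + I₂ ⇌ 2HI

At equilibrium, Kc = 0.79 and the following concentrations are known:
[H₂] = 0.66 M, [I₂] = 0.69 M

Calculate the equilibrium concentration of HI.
[HI] = 0.5998 M

Kc = ([HI]^2) / ([H₂] × [I₂]) = 0.79
[HI]^2 = Kc · (reactant terms)/(other product terms) = 0.79 · 0.4554 / 1 = 0.35977
[HI] = (0.35977)^(1/2) = 0.5998 M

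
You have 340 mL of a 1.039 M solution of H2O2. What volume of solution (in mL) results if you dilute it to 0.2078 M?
Using M₁V₁ = M₂V₂:
1.039 × 340 = 0.2078 × V₂
V₂ = (1.039 × 340) / 0.2078 = 1700 mL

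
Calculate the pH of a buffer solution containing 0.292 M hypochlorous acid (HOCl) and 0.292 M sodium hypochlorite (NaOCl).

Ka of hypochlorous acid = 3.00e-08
pH = 7.52

pKa = -log(3.00e-08) = 7.52. pH = pKa + log([A⁻]/[HA]) = 7.52 + log(0.292/0.292)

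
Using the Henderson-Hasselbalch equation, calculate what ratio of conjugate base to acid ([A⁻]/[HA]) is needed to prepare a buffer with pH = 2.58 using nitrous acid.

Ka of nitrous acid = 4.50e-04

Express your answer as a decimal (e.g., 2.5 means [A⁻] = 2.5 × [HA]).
[A⁻]/[HA] = 0.171

pKa = −log(4.50e-04) = 3.3468. pH = pKa + log([A⁻]/[HA]). 2.58 = 3.3468 + log(ratio). log(ratio) = 2.58 − 3.3468 = -0.7668. ratio = 10^(-0.7668) = 0.171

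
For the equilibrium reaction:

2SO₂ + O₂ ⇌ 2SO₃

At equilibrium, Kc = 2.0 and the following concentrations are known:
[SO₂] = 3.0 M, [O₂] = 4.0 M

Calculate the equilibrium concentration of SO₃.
[SO₃] = 8.4853 M

Kc = ([SO₃]^2) / ([SO₂]^2 × [O₂]) = 2.0
[SO₃]^2 = Kc · (reactant terms)/(other product terms) = 2.0 · 36 / 1 = 72
[SO₃] = (72)^(1/2) = 8.4853 M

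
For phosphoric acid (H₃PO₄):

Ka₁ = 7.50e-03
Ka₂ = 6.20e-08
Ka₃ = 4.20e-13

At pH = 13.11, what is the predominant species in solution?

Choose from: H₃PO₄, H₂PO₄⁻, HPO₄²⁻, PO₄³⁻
PO₄³⁻

pKa1 = 2.12, pKa2 = 7.21, pKa3 = 12.38. Each pKa is the crossover between adjacent species; pH = 13.11 lies in the region where PO₄³⁻ predominates.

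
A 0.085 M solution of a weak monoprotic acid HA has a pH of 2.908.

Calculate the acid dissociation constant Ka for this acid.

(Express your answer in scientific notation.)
K_a = 1.82e-05

[H⁺] = 10^(−pH) = 10^(−2.908) = 1.236e-03 M. For HA ⇌ H⁺ + A⁻, Ka = x²/(C − x) = (1.236e-03)²/(0.085 − 1.236e-03) = 1.82e-05.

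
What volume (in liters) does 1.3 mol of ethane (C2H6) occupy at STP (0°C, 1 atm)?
At STP, 1 mol of gas occupies 22.4 L
Volume = 1.3 mol × 22.4 L/mol = 29.12 L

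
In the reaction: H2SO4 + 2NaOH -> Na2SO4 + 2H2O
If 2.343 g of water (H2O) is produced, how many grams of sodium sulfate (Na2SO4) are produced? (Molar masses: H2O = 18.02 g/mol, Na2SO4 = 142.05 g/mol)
Moles of H2O = 2.343 g ÷ 18.02 g/mol = 0.130022 mol
Mole ratio: 1 mol Na2SO4 / 2 mol H2O
Moles of Na2SO4 = 0.130022 × (1/2) = 0.0650111 mol
Mass of Na2SO4 = 0.0650111 mol × 142.05 g/mol = 9.235 g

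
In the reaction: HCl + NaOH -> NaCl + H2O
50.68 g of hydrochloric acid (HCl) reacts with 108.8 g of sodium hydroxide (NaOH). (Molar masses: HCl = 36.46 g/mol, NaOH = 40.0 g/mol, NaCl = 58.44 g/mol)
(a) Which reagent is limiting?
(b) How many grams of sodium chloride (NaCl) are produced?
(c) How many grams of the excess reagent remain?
(a) HCl, (b) 81.23 g, (c) 53.2 g

Moles of HCl = 50.68 g ÷ 36.46 g/mol = 1.39002 mol
Moles of NaOH = 108.8 g ÷ 40.0 g/mol = 2.72 mol
Moles ÷ coefficient: HCl: 1.39002/1 = 1.39, NaOH: 2.72/1 = 2.72
(a) HCl has the smaller value, so HCl is the limiting reagent.
(b) Moles of NaCl = 1.39002 mol HCl × (1/1) = 1.39002 mol; mass = 1.39002 mol × 58.44 g/mol = 81.23 g
(c) NaOH consumed = 1.39002 × (1/1) = 1.39002 mol; remaining = 2.72 − 1.39002 = 1.32998 mol; mass = 1.32998 mol × 40.0 g/mol = 53.2 g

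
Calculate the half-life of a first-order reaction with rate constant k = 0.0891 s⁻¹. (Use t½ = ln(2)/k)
7.78 s

t½ = ln(2)/k = 0.6931/0.0891 = 7.78 s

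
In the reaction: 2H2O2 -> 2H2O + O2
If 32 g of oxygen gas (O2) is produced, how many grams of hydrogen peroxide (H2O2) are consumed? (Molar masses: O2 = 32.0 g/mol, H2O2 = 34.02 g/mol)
Moles of O2 = 32 g ÷ 32.0 g/mol = 1 mol
Mole ratio: 2 mol H2O2 / 1 mol O2
Moles of H2O2 = 1 × (2/1) = 2 mol
Mass of H2O2 = 2 mol × 34.02 g/mol = 68.04 g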